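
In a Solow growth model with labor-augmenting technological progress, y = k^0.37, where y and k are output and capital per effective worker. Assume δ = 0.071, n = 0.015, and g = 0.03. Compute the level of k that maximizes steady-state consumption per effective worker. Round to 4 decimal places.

k_gold ≈ 6.3037

n + g + δ = 0.015 + 0.03 + 0.071 = 0.116.
At the golden rule the marginal product of capital equals n+g+δ: 0.37·k^(0.37−1) = 0.116. Solving, k_gold = (0.37/0.116)^(1/0.63) ≈ 6.3037.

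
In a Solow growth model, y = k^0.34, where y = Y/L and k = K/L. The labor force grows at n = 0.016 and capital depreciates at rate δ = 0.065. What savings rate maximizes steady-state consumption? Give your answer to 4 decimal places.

Capital per worker breaks even when investment replaces (n + δ)·k; here n + δ = 0.081.
At the golden rule MPK = n+δ, and in any Cobb-Douglas steady state s = (n+δ)·k/y = MPK·k/y = capital's share 0.34.

s_gold = 0.3400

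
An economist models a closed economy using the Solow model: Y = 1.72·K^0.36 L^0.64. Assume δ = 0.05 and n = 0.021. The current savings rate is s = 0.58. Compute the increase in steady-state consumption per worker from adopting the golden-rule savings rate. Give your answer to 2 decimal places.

Δc ≈ 0.53

Break-even investment rate: n + δ = 0.021 + 0.05 = 0.071.
Current steady state (s = 0.58): k* = (0.58·1.72/0.071)^(1/0.64) ≈ 62.1267, y* = 1.72·62.1267^0.36 ≈ 7.6052, c* = (1−0.58)·7.6052 ≈ 3.1942.
Setting f'(k) = n+δ gives 0.36·1.72·k^(0.36−1) = 0.071, hence k_gold = (0.36·1.72/0.071)^(1/0.64) ≈ 29.4880.
y_gold = 1.72·29.4880^0.36 ≈ 5.8157, c_gold = y_gold − 0.071·k_gold ≈ 3.7220.
Gain: Δc = 3.7220 − 3.1942 ≈ 0.5279.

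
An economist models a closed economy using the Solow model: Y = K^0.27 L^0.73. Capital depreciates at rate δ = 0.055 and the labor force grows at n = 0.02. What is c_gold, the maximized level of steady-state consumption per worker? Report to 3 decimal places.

c_gold ≈ 1.172

Capital per worker breaks even when investment replaces (n + δ)·k; here n + δ = 0.075.
Golden rule sets MPK = n+δ: 0.27·k^(0.27−1) = 0.075, so k_gold = (0.27/0.075)^(1/0.73) ≈ 5.7817.
y_gold = 5.7817^0.27 ≈ 1.6060.
c_gold = y_gold − (n+δ)·k_gold = 1.6060 − 0.075·5.7817 ≈ 1.1724.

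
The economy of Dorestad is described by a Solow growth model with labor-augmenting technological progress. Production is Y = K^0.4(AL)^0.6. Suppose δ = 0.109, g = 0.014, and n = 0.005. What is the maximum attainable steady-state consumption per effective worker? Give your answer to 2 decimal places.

Break-even investment rate: n + g + δ = 0.005 + 0.014 + 0.109 = 0.128.
At the golden rule the marginal product of capital equals n+g+δ: 0.4·k^(0.4−1) = 0.128. Solving, k_gold = (0.4/0.128)^(1/0.6) ≈ 6.6796.
y_gold = 6.6796^0.4 ≈ 2.1375.
c_gold = y_gold − (n+g+δ)·k_gold = 2.1375 − 0.128·6.6796 ≈ 1.2825.

c_gold ≈ 1.28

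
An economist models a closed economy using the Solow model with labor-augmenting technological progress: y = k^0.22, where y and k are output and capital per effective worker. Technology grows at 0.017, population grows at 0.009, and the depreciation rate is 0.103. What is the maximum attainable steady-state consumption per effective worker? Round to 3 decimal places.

n + g + δ = 0.009 + 0.017 + 0.103 = 0.129.
Setting f'(k) = n+g+δ gives 0.22·k^(0.22−1) = 0.129, hence k_gold = (0.22/0.129)^(1/0.78) ≈ 1.9825.
y_gold = 1.9825^0.22 ≈ 1.1625.
c_gold = y_gold − (n+g+δ)·k_gold = 1.1625 − 0.129·1.9825 ≈ 0.9067.

c_gold ≈ 0.907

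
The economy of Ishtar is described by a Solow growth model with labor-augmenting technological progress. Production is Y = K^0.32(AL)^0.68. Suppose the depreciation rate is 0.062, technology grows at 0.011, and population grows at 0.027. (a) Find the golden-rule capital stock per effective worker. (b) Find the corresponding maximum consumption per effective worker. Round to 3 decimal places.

Capital per effective worker breaks even when investment replaces (n + g + δ)·k; here n + g + δ = 0.1.
Maximizing c = f(k) − (n+g+δ)·k gives f'(k) = n+g+δ, i.e. 0.32·k^(0.32−1) = 0.1, so k_gold = (0.32/0.1)^(1/0.68) ≈ 5.5318.
y_gold = 5.5318^0.32 ≈ 1.7287; c_gold = y_gold − 0.1·k_gold ≈ 1.1755.

(a) k_gold ≈ 5.532; (b) c_gold ≈ 1.176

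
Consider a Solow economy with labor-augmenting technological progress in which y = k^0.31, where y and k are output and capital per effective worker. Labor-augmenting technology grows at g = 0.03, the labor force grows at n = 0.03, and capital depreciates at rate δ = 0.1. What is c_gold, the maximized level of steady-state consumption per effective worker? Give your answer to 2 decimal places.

c_gold ≈ 0.93

Capital per effective worker breaks even when investment replaces (n + g + δ)·k; here n + g + δ = 0.16.
Golden rule sets MPK = n+g+δ: 0.31·k^(0.31−1) = 0.16, so k_gold = (0.31/0.16)^(1/0.69) ≈ 2.6079.
y_gold = 2.6079^0.31 ≈ 1.3460.
c_gold = y_gold − (n+g+δ)·k_gold = 1.3460 − 0.16·2.6079 ≈ 0.9288.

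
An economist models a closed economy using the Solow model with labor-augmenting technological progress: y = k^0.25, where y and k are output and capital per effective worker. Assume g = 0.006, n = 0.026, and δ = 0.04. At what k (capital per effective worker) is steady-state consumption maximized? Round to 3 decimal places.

The effective depreciation rate is n + g + δ = 0.026 + 0.006 + 0.04 = 0.072.
Golden rule sets MPK = n+g+δ: 0.25·k^(0.25−1) = 0.072, so k_gold = (0.25/0.072)^(1/0.75) ≈ 5.2579.

k_gold ≈ 5.258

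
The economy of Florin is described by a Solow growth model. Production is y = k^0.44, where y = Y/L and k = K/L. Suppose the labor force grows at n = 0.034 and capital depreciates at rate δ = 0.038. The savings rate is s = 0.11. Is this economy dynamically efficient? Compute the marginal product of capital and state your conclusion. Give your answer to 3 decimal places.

Capital per worker breaks even when investment replaces (n + δ)·k; here n + δ = 0.072.
Steady-state k*: s·k^0.44 = 0.072·k gives k* = (0.11/0.072)^(1/0.56) ≈ 2.1315.
MPK = 0.44·2.1315^(-0.56) ≈ 0.2880.
MPK > n+δ = 0.072, so the economy is dynamically efficient (under-saving).

dynamically efficient; MPK ≈ 0.288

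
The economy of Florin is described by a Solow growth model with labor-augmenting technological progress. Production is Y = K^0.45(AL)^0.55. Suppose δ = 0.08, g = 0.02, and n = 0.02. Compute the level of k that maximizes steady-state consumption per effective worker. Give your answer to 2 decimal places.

Break-even investment rate: n + g + δ = 0.02 + 0.02 + 0.08 = 0.12.
Setting f'(k) = n+g+δ gives 0.45·k^(0.45−1) = 0.12, hence k_gold = (0.45/0.12)^(1/0.55) ≈ 11.0584.

k_gold ≈ 11.06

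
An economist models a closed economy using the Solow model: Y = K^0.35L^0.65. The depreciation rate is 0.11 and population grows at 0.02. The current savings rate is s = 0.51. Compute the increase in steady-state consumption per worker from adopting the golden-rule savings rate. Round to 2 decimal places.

Δc ≈ 0.09

n + δ = 0.02 + 0.11 = 0.13.
Current steady state (s = 0.51): k* = (0.51/0.13)^(1/0.65) ≈ 8.1898, y* = 8.1898^0.35 ≈ 2.0876, c* = (1−0.51)·2.0876 ≈ 1.0229.
Maximizing c = f(k) − (n+δ)·k gives f'(k) = n+δ, i.e. 0.35·k^(0.35−1) = 0.13, so k_gold = (0.35/0.13)^(1/0.65) ≈ 4.5891.
y_gold = 4.5891^0.35 ≈ 1.7045, c_gold = y_gold − 0.13·k_gold ≈ 1.1079.
Gain: Δc = 1.1079 − 1.0229 ≈ 0.0850.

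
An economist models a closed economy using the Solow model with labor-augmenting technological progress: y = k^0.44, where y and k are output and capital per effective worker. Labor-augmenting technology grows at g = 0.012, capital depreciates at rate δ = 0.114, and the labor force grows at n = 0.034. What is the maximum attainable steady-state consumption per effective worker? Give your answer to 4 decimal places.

Capital per effective worker breaks even when investment replaces (n + g + δ)·k; here n + g + δ = 0.16.
Maximizing c = f(k) − (n+g+δ)·k gives f'(k) = n+g+δ, i.e. 0.44·k^(0.44−1) = 0.16, so k_gold = (0.44/0.16)^(1/0.56) ≈ 6.0887.
y_gold = 6.0887^0.44 ≈ 2.2141.
c_gold = y_gold − (n+g+δ)·k_gold = 2.2141 − 0.16·6.0887 ≈ 1.2399.

c_gold ≈ 1.2399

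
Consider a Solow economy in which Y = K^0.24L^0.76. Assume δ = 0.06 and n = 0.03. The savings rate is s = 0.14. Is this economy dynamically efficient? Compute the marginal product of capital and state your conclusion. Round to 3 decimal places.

n + δ = 0.03 + 0.06 = 0.09.
Steady-state k*: s·k^0.24 = 0.09·k gives k* = (0.14/0.09)^(1/0.76) ≈ 1.7885.
MPK = 0.24·1.7885^(-0.76) ≈ 0.1543.
MPK > n+δ = 0.09, so the economy is dynamically efficient (under-saving).

dynamically efficient; MPK ≈ 0.154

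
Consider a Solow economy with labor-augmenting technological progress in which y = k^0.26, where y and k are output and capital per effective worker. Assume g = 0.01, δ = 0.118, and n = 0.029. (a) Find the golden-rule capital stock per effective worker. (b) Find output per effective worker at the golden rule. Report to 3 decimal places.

(a) k_gold ≈ 1.977; (b) y_gold ≈ 1.194

Break-even investment rate: n + g + δ = 0.029 + 0.01 + 0.118 = 0.157.
Golden rule sets MPK = n+g+δ: 0.26·k^(0.26−1) = 0.157, so k_gold = (0.26/0.157)^(1/0.74) ≈ 1.9772.
y_gold = 1.9772^0.26 ≈ 1.1939.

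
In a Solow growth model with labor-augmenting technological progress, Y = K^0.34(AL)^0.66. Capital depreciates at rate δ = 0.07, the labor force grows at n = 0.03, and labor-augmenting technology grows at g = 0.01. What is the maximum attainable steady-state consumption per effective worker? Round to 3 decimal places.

c_gold ≈ 1.180

n + g + δ = 0.03 + 0.01 + 0.07 = 0.11.
Setting f'(k) = n+g+δ gives 0.34·k^(0.34−1) = 0.11, hence k_gold = (0.34/0.11)^(1/0.66) ≈ 5.5278.
y_gold = 5.5278^0.34 ≈ 1.7884.
c_gold = y_gold − (n+g+δ)·k_gold = 1.7884 − 0.11·5.5278 ≈ 1.1804.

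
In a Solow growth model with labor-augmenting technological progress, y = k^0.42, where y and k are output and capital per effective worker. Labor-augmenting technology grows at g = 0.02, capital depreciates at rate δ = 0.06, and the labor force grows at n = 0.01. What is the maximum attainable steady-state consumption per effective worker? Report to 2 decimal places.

c_gold ≈ 1.77

Break-even investment rate: n + g + δ = 0.01 + 0.02 + 0.06 = 0.09.
Golden rule sets MPK = n+g+δ: 0.42·k^(0.42−1) = 0.09, so k_gold = (0.42/0.09)^(1/0.58) ≈ 14.2384.
y_gold = 14.2384^0.42 ≈ 3.0511.
c_gold = y_gold − (n+g+δ)·k_gold = 3.0511 − 0.09·14.2384 ≈ 1.7696.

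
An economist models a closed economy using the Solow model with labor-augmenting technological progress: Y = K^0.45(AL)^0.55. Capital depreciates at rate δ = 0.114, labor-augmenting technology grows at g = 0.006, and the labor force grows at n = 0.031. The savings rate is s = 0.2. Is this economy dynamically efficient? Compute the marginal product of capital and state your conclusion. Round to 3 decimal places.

Capital per effective worker breaks even when investment replaces (n + g + δ)·k; here n + g + δ = 0.151.
Steady-state k*: s·k^0.45 = 0.151·k gives k* = (0.2/0.151)^(1/0.55) ≈ 1.6669.
MPK = 0.45·1.6669^(-0.55) ≈ 0.3397.
MPK > n+g+δ = 0.151, so the economy is dynamically efficient (under-saving).

dynamically efficient; MPK ≈ 0.340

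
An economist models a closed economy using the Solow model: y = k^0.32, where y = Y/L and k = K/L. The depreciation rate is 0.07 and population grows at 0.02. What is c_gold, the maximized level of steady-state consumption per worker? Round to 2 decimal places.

c_gold ≈ 1.24

The effective depreciation rate is n + δ = 0.02 + 0.07 = 0.09.
At the golden rule the marginal product of capital equals n+δ: 0.32·k^(0.32−1) = 0.09. Solving, k_gold = (0.32/0.09)^(1/0.68) ≈ 6.4589.
y_gold = 6.4589^0.32 ≈ 1.8166.
c_gold = y_gold − (n+δ)·k_gold = 1.8166 − 0.09·6.4589 ≈ 1.2353.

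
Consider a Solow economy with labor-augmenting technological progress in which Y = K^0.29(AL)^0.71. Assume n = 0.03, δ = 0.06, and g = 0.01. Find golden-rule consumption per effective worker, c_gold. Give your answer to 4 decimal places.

n + g + δ = 0.03 + 0.01 + 0.06 = 0.1.
Golden rule sets MPK = n+g+δ: 0.29·k^(0.29−1) = 0.1, so k_gold = (0.29/0.1)^(1/0.71) ≈ 4.4799.
y_gold = 4.4799^0.29 ≈ 1.5448.
c_gold = y_gold − (n+g+δ)·k_gold = 1.5448 − 0.1·4.4799 ≈ 1.0968.

c_gold ≈ 1.0968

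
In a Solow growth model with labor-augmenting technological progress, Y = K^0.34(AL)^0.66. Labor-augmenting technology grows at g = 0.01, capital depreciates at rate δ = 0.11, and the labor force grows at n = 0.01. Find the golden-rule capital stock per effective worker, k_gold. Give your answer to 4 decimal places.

k_gold ≈ 4.2917

n + g + δ = 0.01 + 0.01 + 0.11 = 0.13.
Maximizing c = f(k) − (n+g+δ)·k gives f'(k) = n+g+δ, i.e. 0.34·k^(0.34−1) = 0.13, so k_gold = (0.34/0.13)^(1/0.66) ≈ 4.2917.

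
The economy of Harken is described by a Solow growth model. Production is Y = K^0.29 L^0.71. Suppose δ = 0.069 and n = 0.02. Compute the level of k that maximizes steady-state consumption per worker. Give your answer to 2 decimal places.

k_gold ≈ 5.28

Break-even investment rate: n + δ = 0.02 + 0.069 = 0.089.
Maximizing c = f(k) − (n+δ)·k gives f'(k) = n+δ, i.e. 0.29·k^(0.29−1) = 0.089, so k_gold = (0.29/0.089)^(1/0.71) ≈ 5.2789.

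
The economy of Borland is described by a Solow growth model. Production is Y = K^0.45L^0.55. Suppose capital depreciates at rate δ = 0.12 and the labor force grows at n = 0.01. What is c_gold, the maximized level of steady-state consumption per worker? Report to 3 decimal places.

c_gold ≈ 1.519

The effective depreciation rate is n + δ = 0.01 + 0.12 = 0.13.
Maximizing c = f(k) − (n+δ)·k gives f'(k) = n+δ, i.e. 0.45·k^(0.45−1) = 0.13, so k_gold = (0.45/0.13)^(1/0.55) ≈ 9.5607.
y_gold = 9.5607^0.45 ≈ 2.7620.
c_gold = y_gold − (n+δ)·k_gold = 2.7620 − 0.13·9.5607 ≈ 1.5191.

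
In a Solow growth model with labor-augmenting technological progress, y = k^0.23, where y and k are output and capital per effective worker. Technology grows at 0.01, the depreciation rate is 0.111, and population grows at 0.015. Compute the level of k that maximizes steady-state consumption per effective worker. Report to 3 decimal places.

k_gold ≈ 1.979

The effective depreciation rate is n + g + δ = 0.015 + 0.01 + 0.111 = 0.136.
At the golden rule the marginal product of capital equals n+g+δ: 0.23·k^(0.23−1) = 0.136. Solving, k_gold = (0.23/0.136)^(1/0.77) ≈ 1.9786.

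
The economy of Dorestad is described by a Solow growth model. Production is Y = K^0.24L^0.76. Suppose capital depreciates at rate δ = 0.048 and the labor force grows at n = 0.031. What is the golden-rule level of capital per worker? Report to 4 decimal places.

n + δ = 0.031 + 0.048 = 0.079.
Setting f'(k) = n+δ gives 0.24·k^(0.24−1) = 0.079, hence k_gold = (0.24/0.079)^(1/0.76) ≈ 4.3150.

k_gold ≈ 4.3150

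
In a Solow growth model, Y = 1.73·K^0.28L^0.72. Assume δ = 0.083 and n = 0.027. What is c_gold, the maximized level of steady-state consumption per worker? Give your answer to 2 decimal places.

c_gold ≈ 2.22

Capital per worker breaks even when investment replaces (n + δ)·k; here n + δ = 0.11.
Maximizing c = f(k) − (n+δ)·k gives f'(k) = n+δ, i.e. 0.28·1.73·k^(0.28−1) = 0.11, so k_gold = (0.28·1.73/0.11)^(1/0.72) ≈ 7.8376.
y_gold = 1.73·7.8376^0.28 ≈ 3.0791.
c_gold = y_gold − (n+δ)·k_gold = 3.0791 − 0.11·7.8376 ≈ 2.2169.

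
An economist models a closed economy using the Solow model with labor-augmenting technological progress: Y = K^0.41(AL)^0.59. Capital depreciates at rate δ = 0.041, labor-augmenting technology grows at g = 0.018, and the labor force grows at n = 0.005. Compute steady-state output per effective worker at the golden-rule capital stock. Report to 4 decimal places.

y_gold ≈ 3.6351

n + g + δ = 0.005 + 0.018 + 0.041 = 0.064.
Maximizing c = f(k) − (n+g+δ)·k gives f'(k) = n+g+δ, i.e. 0.41·k^(0.41−1) = 0.064, so k_gold = (0.41/0.064)^(1/0.59) ≈ 23.2876.
Output: y_gold = k_gold^0.41 = 23.2876^0.41 ≈ 3.6351.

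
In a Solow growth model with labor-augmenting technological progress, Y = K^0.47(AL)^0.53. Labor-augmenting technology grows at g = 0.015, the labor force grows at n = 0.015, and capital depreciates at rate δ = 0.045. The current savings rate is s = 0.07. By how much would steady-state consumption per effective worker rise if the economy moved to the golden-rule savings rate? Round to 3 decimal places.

Capital per effective worker breaks even when investment replaces (n + g + δ)·k; here n + g + δ = 0.075.
Current steady state (s = 0.07): k* = (0.07/0.075)^(1/0.53) ≈ 0.8779, y* = 0.8779^0.47 ≈ 0.9407, c* = (1−0.07)·0.9407 ≈ 0.8748.
Golden rule sets MPK = n+g+δ: 0.47·k^(0.47−1) = 0.075, so k_gold = (0.47/0.075)^(1/0.53) ≈ 31.9038.
y_gold = 31.9038^0.47 ≈ 5.0910, c_gold = y_gold − 0.075·k_gold ≈ 2.6982.
Gain: Δc = 2.6982 − 0.8748 ≈ 1.8234.

Δc ≈ 1.823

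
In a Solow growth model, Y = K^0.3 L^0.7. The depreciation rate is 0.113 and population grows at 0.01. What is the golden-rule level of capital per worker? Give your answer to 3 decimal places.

k_gold ≈ 3.574

n + δ = 0.01 + 0.113 = 0.123.
Setting f'(k) = n+δ gives 0.3·k^(0.3−1) = 0.123, hence k_gold = (0.3/0.123)^(1/0.7) ≈ 3.5741.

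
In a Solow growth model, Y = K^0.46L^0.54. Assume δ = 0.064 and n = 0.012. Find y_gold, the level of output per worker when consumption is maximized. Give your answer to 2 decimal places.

Capital per worker breaks even when investment replaces (n + δ)·k; here n + δ = 0.076.
Setting f'(k) = n+δ gives 0.46·k^(0.46−1) = 0.076, hence k_gold = (0.46/0.076)^(1/0.54) ≈ 28.0572.
Output: y_gold = k_gold^0.46 = 28.0572^0.46 ≈ 4.6355.

y_gold ≈ 4.64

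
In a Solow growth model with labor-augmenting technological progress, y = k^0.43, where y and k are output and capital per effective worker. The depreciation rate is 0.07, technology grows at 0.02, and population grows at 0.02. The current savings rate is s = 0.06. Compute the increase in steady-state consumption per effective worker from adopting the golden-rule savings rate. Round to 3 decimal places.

Break-even investment rate: n + g + δ = 0.02 + 0.02 + 0.07 = 0.11.
Current steady state (s = 0.06): k* = (0.06/0.11)^(1/0.57) ≈ 0.3453, y* = 0.3453^0.43 ≈ 0.6330, c* = (1−0.06)·0.6330 ≈ 0.5950.
Maximizing c = f(k) − (n+g+δ)·k gives f'(k) = n+g+δ, i.e. 0.43·k^(0.43−1) = 0.11, so k_gold = (0.43/0.11)^(1/0.57) ≈ 10.9328.
y_gold = 10.9328^0.43 ≈ 2.7968, c_gold = y_gold − 0.11·k_gold ≈ 1.5941.
Gain: Δc = 1.5941 − 0.5950 ≈ 0.9991.

Δc ≈ 0.999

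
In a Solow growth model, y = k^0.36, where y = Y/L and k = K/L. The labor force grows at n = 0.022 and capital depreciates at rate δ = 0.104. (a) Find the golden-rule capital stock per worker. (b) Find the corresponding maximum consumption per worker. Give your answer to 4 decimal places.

n + δ = 0.022 + 0.104 = 0.126.
Golden rule sets MPK = n+δ: 0.36·k^(0.36−1) = 0.126, so k_gold = (0.36/0.126)^(1/0.64) ≈ 5.1570.
y_gold = 5.1570^0.36 ≈ 1.8049; c_gold = y_gold − 0.126·k_gold ≈ 1.1552.

(a) k_gold ≈ 5.1570; (b) c_gold ≈ 1.1552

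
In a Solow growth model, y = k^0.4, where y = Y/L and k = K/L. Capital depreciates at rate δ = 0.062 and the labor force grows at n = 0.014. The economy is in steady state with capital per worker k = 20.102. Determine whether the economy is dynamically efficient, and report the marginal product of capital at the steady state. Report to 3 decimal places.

dynamically inefficient; MPK ≈ 0.066

The effective depreciation rate is n + δ = 0.014 + 0.062 = 0.076.
MPK = 0.4·k^(0.4−1) = 0.4·20.102^(-0.6) ≈ 0.0661.
MPK < 0.076, so the economy is dynamically inefficient (over-saving).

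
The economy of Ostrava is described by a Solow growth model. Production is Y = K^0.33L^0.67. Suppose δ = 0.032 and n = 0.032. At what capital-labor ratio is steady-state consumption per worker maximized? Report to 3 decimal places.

Capital per worker breaks even when investment replaces (n + δ)·k; here n + δ = 0.064.
Setting f'(k) = n+δ gives 0.33·k^(0.33−1) = 0.064, hence k_gold = (0.33/0.064)^(1/0.67) ≈ 11.5660.

k_gold ≈ 11.566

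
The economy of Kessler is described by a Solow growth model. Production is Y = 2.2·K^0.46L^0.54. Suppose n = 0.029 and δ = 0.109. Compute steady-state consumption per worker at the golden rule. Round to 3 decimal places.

c_gold ≈ 6.485

The effective depreciation rate is n + δ = 0.029 + 0.109 = 0.138.
At the golden rule the marginal product of capital equals n+δ: 0.46·2.2·k^(0.46−1) = 0.138. Solving, k_gold = (0.46·2.2/0.138)^(1/0.54) ≈ 40.0323.
y_gold = 2.2·40.0323^0.46 ≈ 12.0097.
c_gold = y_gold − (n+δ)·k_gold = 12.0097 − 0.138·40.0323 ≈ 6.4852.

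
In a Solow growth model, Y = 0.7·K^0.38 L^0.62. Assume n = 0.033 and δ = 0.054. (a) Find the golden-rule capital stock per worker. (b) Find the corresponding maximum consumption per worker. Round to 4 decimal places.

n + δ = 0.033 + 0.054 = 0.087.
Maximizing c = f(k) − (n+δ)·k gives f'(k) = n+δ, i.e. 0.38·0.7·k^(0.38−1) = 0.087, so k_gold = (0.38·0.7/0.087)^(1/0.62) ≈ 6.0652.
y_gold = 0.7·6.0652^0.38 ≈ 1.3886; c_gold = y_gold − 0.087·k_gold ≈ 0.8609.

(a) k_gold ≈ 6.0652; (b) c_gold ≈ 0.8609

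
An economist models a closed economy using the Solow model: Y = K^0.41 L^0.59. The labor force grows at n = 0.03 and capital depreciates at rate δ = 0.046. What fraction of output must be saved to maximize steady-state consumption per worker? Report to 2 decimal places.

Capital per worker breaks even when investment replaces (n + δ)·k; here n + δ = 0.076.
At the golden rule MPK = n+δ, and in any Cobb-Douglas steady state s = (n+δ)·k/y = MPK·k/y = capital's share 0.41.

s_gold = 0.41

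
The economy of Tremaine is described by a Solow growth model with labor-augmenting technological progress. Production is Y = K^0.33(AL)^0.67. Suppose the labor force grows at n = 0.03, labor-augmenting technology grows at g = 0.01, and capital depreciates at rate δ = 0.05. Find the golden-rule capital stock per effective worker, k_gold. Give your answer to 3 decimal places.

k_gold ≈ 6.953

Capital per effective worker breaks even when investment replaces (n + g + δ)·k; here n + g + δ = 0.09.
At the golden rule the marginal product of capital equals n+g+δ: 0.33·k^(0.33−1) = 0.09. Solving, k_gold = (0.33/0.09)^(1/0.67) ≈ 6.9534.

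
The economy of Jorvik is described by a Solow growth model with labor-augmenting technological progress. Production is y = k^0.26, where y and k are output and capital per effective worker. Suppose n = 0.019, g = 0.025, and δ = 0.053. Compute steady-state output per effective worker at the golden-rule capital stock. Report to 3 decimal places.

Capital per effective worker breaks even when investment replaces (n + g + δ)·k; here n + g + δ = 0.097.
At the golden rule the marginal product of capital equals n+g+δ: 0.26·k^(0.26−1) = 0.097. Solving, k_gold = (0.26/0.097)^(1/0.74) ≈ 3.7901.
Output: y_gold = k_gold^0.26 = 3.7901^0.26 ≈ 1.4140.

y_gold ≈ 1.414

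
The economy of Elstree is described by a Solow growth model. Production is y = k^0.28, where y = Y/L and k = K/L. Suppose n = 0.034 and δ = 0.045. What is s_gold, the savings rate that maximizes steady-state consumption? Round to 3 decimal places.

s_gold = 0.280

Break-even investment rate: n + δ = 0.034 + 0.045 = 0.079.
At the golden rule MPK = n+δ, and in any Cobb-Douglas steady state s = (n+δ)·k/y = MPK·k/y = capital's share 0.28.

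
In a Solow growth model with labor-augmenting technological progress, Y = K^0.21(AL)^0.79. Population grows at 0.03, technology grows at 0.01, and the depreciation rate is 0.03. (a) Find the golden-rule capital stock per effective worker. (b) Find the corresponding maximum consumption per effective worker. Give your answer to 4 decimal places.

Break-even investment rate: n + g + δ = 0.03 + 0.01 + 0.03 = 0.07.
Maximizing c = f(k) − (n+g+δ)·k gives f'(k) = n+g+δ, i.e. 0.21·k^(0.21−1) = 0.07, so k_gold = (0.21/0.07)^(1/0.79) ≈ 4.0175.
y_gold = 4.0175^0.21 ≈ 1.3392; c_gold = y_gold − 0.07·k_gold ≈ 1.0579.

(a) k_gold ≈ 4.0175; (b) c_gold ≈ 1.0579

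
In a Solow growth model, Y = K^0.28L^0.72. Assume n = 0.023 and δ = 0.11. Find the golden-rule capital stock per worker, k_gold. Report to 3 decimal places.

Capital per worker breaks even when investment replaces (n + δ)·k; here n + δ = 0.133.
At the golden rule the marginal product of capital equals n+δ: 0.28·k^(0.28−1) = 0.133. Solving, k_gold = (0.28/0.133)^(1/0.72) ≈ 2.8121.

k_gold ≈ 2.812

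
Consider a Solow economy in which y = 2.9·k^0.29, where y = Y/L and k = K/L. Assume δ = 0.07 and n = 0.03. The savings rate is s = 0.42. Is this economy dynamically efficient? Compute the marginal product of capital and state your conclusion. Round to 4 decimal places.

dynamically inefficient; MPK ≈ 0.0690

Capital per worker breaks even when investment replaces (n + δ)·k; here n + δ = 0.1.
Steady-state k*: s·A·k^0.29 = 0.1·k gives k* = (0.42·2.9/0.1)^(1/0.71) ≈ 33.8128.
MPK = 0.29·2.9·33.8128^(-0.71) ≈ 0.0690.
MPK < n+δ = 0.1, so the economy is dynamically inefficient (over-saving).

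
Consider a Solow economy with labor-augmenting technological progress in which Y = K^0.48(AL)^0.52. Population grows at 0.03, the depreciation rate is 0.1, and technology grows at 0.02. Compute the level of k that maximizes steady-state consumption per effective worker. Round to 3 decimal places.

Capital per effective worker breaks even when investment replaces (n + g + δ)·k; here n + g + δ = 0.15.
Setting f'(k) = n+g+δ gives 0.48·k^(0.48−1) = 0.15, hence k_gold = (0.48/0.15)^(1/0.52) ≈ 9.3636.

k_gold ≈ 9.364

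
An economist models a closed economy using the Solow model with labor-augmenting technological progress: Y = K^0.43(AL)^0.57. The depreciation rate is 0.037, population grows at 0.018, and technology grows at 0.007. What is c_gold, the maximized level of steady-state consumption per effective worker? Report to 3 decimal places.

n + g + δ = 0.018 + 0.007 + 0.037 = 0.062.
Setting f'(k) = n+g+δ gives 0.43·k^(0.43−1) = 0.062, hence k_gold = (0.43/0.062)^(1/0.57) ≈ 29.8933.
y_gold = 29.8933^0.43 ≈ 4.3102.
c_gold = y_gold − (n+g+δ)·k_gold = 4.3102 − 0.062·29.8933 ≈ 2.4568.

c_gold ≈ 2.457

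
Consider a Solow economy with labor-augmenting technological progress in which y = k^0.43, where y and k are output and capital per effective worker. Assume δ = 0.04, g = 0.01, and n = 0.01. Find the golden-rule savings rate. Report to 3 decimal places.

Break-even investment rate: n + g + δ = 0.01 + 0.01 + 0.04 = 0.06.
At the golden rule MPK = n+g+δ, and in any Cobb-Douglas steady state s = (n+g+δ)·k/y = MPK·k/y = capital's share 0.43.

s_gold = 0.430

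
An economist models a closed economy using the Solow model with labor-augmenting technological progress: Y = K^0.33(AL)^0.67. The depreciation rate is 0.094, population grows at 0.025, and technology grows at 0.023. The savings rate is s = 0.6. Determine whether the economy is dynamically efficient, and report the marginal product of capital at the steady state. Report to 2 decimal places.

dynamically inefficient; MPK ≈ 0.08

The effective depreciation rate is n + g + δ = 0.025 + 0.023 + 0.094 = 0.142.
Steady-state k*: s·k^0.33 = 0.142·k gives k* = (0.6/0.142)^(1/0.67) ≈ 8.5926.
MPK = 0.33·8.5926^(-0.67) ≈ 0.0781.
MPK < n+g+δ = 0.142, so the economy is dynamically inefficient (over-saving).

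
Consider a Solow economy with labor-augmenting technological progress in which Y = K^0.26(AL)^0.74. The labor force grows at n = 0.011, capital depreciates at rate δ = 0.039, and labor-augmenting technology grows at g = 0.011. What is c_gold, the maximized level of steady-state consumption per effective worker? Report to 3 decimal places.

n + g + δ = 0.011 + 0.011 + 0.039 = 0.061.
At the golden rule the marginal product of capital equals n+g+δ: 0.26·k^(0.26−1) = 0.061. Solving, k_gold = (0.26/0.061)^(1/0.74) ≈ 7.0936.
y_gold = 7.0936^0.26 ≈ 1.6643.
c_gold = y_gold − (n+g+δ)·k_gold = 1.6643 − 0.061·7.0936 ≈ 1.2316.

c_gold ≈ 1.232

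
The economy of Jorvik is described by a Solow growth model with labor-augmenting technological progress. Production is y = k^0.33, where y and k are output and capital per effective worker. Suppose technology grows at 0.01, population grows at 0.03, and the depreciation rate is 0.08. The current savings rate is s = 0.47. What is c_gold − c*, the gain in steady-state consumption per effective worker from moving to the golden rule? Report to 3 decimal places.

Δc ≈ 0.064

The effective depreciation rate is n + g + δ = 0.03 + 0.01 + 0.08 = 0.12.
Current steady state (s = 0.47): k* = (0.47/0.12)^(1/0.67) ≈ 7.6727, y* = 7.6727^0.33 ≈ 1.9590, c* = (1−0.47)·1.9590 ≈ 1.0383.
Golden rule sets MPK = n+g+δ: 0.33·k^(0.33−1) = 0.12, so k_gold = (0.33/0.12)^(1/0.67) ≈ 4.5261.
y_gold = 4.5261^0.33 ≈ 1.6458, c_gold = y_gold − 0.12·k_gold ≈ 1.1027.
Gain: Δc = 1.1027 − 1.0383 ≈ 0.0644.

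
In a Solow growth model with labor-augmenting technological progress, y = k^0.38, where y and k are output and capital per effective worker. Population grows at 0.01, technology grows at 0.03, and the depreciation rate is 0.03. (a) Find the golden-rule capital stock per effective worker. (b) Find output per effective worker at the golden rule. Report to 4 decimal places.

Capital per effective worker breaks even when investment replaces (n + g + δ)·k; here n + g + δ = 0.07.
Maximizing c = f(k) − (n+g+δ)·k gives f'(k) = n+g+δ, i.e. 0.38·k^(0.38−1) = 0.07, so k_gold = (0.38/0.07)^(1/0.62) ≈ 15.3101.
y_gold = 15.3101^0.38 ≈ 2.8203.

(a) k_gold ≈ 15.3101; (b) y_gold ≈ 2.8203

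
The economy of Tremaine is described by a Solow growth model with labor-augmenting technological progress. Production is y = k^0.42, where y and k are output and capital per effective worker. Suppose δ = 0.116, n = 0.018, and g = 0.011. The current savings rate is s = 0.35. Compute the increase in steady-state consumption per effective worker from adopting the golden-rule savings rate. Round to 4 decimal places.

The effective depreciation rate is n + g + δ = 0.018 + 0.011 + 0.116 = 0.145.
Current steady state (s = 0.35): k* = (0.35/0.145)^(1/0.58) ≈ 4.5691, y* = 4.5691^0.42 ≈ 1.8929, c* = (1−0.35)·1.8929 ≈ 1.2304.
Maximizing c = f(k) − (n+g+δ)·k gives f'(k) = n+g+δ, i.e. 0.42·k^(0.42−1) = 0.145, so k_gold = (0.42/0.145)^(1/0.58) ≈ 6.2567.
y_gold = 6.2567^0.42 ≈ 2.1601, c_gold = y_gold − 0.145·k_gold ≈ 1.2528.
Gain: Δc = 1.2528 − 1.2304 ≈ 0.0224.

Δc ≈ 0.0224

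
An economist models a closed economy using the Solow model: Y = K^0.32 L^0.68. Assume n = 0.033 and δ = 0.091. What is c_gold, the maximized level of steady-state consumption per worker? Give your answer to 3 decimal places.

n + δ = 0.033 + 0.091 = 0.124.
Setting f'(k) = n+δ gives 0.32·k^(0.32−1) = 0.124, hence k_gold = (0.32/0.124)^(1/0.68) ≈ 4.0316.
y_gold = 4.0316^0.32 ≈ 1.5623.
c_gold = y_gold − (n+δ)·k_gold = 1.5623 − 0.124·4.0316 ≈ 1.0623.

c_gold ≈ 1.062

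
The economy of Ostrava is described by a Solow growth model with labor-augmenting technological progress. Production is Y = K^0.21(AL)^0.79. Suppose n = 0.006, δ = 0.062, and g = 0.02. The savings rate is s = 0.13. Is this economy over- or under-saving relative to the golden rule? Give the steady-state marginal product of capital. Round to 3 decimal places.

under-saving; MPK ≈ 0.142

Break-even investment rate: n + g + δ = 0.006 + 0.02 + 0.062 = 0.088.
Steady-state k*: s·k^0.21 = 0.088·k gives k* = (0.13/0.088)^(1/0.79) ≈ 1.6387.
MPK = 0.21·1.6387^(-0.79) ≈ 0.1422.
MPK > n+g+δ = 0.088, so the economy is dynamically efficient (under-saving).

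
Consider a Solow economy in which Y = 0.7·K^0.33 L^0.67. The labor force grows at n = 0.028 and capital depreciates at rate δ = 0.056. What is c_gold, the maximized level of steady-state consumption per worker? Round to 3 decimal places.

n + δ = 0.028 + 0.056 = 0.084.
Setting f'(k) = n+δ gives 0.33·0.7·k^(0.33−1) = 0.084, hence k_gold = (0.33·0.7/0.084)^(1/0.67) ≈ 4.5261.
y_gold = 0.7·4.5261^0.33 ≈ 1.1521.
c_gold = y_gold − (n+δ)·k_gold = 1.1521 − 0.084·4.5261 ≈ 0.7719.

c_gold ≈ 0.772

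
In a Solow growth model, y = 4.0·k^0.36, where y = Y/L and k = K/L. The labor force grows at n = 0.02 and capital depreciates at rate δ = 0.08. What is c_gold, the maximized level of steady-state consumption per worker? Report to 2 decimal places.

c_gold ≈ 11.48

Capital per worker breaks even when investment replaces (n + δ)·k; here n + δ = 0.1.
Golden rule sets MPK = n+δ: 0.36·4.0·k^(0.36−1) = 0.1, so k_gold = (0.36·4.0/0.1)^(1/0.64) ≈ 64.5567.
y_gold = 4.0·64.5567^0.36 ≈ 17.9324.
c_gold = y_gold − (n+δ)·k_gold = 17.9324 − 0.1·64.5567 ≈ 11.4767.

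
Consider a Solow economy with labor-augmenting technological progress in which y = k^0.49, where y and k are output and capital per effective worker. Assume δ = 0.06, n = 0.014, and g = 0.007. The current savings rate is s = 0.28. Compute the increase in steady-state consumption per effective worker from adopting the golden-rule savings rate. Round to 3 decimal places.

Δc ≈ 0.504

The effective depreciation rate is n + g + δ = 0.014 + 0.007 + 0.06 = 0.081.
Current steady state (s = 0.28): k* = (0.28/0.081)^(1/0.51) ≈ 11.3821, y* = 11.3821^0.49 ≈ 3.2927, c* = (1−0.28)·3.2927 ≈ 2.3707.
Maximizing c = f(k) − (n+g+δ)·k gives f'(k) = n+g+δ, i.e. 0.49·k^(0.49−1) = 0.081, so k_gold = (0.49/0.081)^(1/0.51) ≈ 34.1010.
y_gold = 34.1010^0.49 ≈ 5.6371, c_gold = y_gold − 0.081·k_gold ≈ 2.8749.
Gain: Δc = 2.8749 − 2.3707 ≈ 0.5042.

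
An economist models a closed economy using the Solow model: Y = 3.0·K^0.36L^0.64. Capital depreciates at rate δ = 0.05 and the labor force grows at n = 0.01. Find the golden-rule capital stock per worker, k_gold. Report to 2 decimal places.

k_gold ≈ 91.49

Capital per worker breaks even when investment replaces (n + δ)·k; here n + δ = 0.06.
Maximizing c = f(k) − (n+δ)·k gives f'(k) = n+δ, i.e. 0.36·3.0·k^(0.36−1) = 0.06, so k_gold = (0.36·3.0/0.06)^(1/0.64) ≈ 91.4878.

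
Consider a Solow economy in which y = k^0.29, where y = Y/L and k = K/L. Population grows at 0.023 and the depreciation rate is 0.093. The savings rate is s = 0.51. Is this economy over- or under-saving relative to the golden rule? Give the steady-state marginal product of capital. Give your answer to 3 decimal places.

The effective depreciation rate is n + δ = 0.023 + 0.093 = 0.116.
Steady-state k*: s·k^0.29 = 0.116·k gives k* = (0.51/0.116)^(1/0.71) ≈ 8.0499.
MPK = 0.29·8.0499^(-0.71) ≈ 0.0660.
MPK < n+δ = 0.116, so the economy is dynamically inefficient (over-saving).

over-saving; MPK ≈ 0.066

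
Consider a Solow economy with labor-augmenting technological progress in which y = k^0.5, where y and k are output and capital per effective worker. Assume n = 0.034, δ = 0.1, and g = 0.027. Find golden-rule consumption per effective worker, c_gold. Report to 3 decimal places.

Break-even investment rate: n + g + δ = 0.034 + 0.027 + 0.1 = 0.161.
Setting f'(k) = n+g+δ gives 0.5·k^(0.5−1) = 0.161, hence k_gold = (0.5/0.161)^(1/0.5) ≈ 9.6447.
y_gold = 9.6447^0.5 ≈ 3.1056.
c_gold = y_gold − (n+g+δ)·k_gold = 3.1056 − 0.161·9.6447 ≈ 1.5528.

c_gold ≈ 1.553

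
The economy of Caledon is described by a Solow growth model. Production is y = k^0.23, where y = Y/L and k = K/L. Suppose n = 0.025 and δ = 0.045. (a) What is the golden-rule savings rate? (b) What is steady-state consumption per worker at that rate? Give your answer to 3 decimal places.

(a) s_gold = 0.230; (b) c_gold ≈ 1.099

n + δ = 0.025 + 0.045 = 0.07.
For Cobb-Douglas, s_gold equals capital's share: s_gold = 0.23.
At the golden rule the marginal product of capital equals n+δ: 0.23·k^(0.23−1) = 0.07. Solving, k_gold = (0.23/0.07)^(1/0.77) ≈ 4.6876.
y_gold = 4.6876^0.23 ≈ 1.4267; c_gold = (1−0.23)·y_gold ≈ 1.0985.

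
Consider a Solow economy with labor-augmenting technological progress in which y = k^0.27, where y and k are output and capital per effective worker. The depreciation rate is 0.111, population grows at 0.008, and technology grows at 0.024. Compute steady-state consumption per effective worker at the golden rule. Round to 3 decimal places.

c_gold ≈ 0.923

n + g + δ = 0.008 + 0.024 + 0.111 = 0.143.
Golden rule sets MPK = n+g+δ: 0.27·k^(0.27−1) = 0.143, so k_gold = (0.27/0.143)^(1/0.73) ≈ 2.3885.
y_gold = 2.3885^0.27 ≈ 1.2650.
c_gold = y_gold − (n+g+δ)·k_gold = 1.2650 − 0.143·2.3885 ≈ 0.9235.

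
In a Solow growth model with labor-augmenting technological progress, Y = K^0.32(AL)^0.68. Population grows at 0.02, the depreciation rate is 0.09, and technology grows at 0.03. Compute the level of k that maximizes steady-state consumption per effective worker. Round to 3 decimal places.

The effective depreciation rate is n + g + δ = 0.02 + 0.03 + 0.09 = 0.14.
Golden rule sets MPK = n+g+δ: 0.32·k^(0.32−1) = 0.14, so k_gold = (0.32/0.14)^(1/0.68) ≈ 3.3727.

k_gold ≈ 3.373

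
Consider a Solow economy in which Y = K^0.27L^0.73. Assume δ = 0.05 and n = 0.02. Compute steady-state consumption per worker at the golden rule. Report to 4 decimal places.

The effective depreciation rate is n + δ = 0.02 + 0.05 = 0.07.
Maximizing c = f(k) − (n+δ)·k gives f'(k) = n+δ, i.e. 0.27·k^(0.27−1) = 0.07, so k_gold = (0.27/0.07)^(1/0.73) ≈ 6.3548.
y_gold = 6.3548^0.27 ≈ 1.6475.
c_gold = y_gold − (n+δ)·k_gold = 1.6475 − 0.07·6.3548 ≈ 1.2027.

c_gold ≈ 1.2027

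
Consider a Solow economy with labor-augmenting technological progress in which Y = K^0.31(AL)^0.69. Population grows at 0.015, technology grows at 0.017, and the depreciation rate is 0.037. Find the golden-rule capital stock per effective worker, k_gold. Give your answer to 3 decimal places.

n + g + δ = 0.015 + 0.017 + 0.037 = 0.069.
Maximizing c = f(k) − (n+g+δ)·k gives f'(k) = n+g+δ, i.e. 0.31·k^(0.31−1) = 0.069, so k_gold = (0.31/0.069)^(1/0.69) ≈ 8.8241.

k_gold ≈ 8.824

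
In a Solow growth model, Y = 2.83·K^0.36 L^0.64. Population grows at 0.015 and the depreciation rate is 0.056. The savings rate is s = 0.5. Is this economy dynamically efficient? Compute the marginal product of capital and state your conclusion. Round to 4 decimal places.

dynamically inefficient; MPK ≈ 0.0511

The effective depreciation rate is n + δ = 0.015 + 0.056 = 0.071.
Steady-state k*: s·A·k^0.36 = 0.071·k gives k* = (0.5·2.83/0.071)^(1/0.64) ≈ 107.2669.
MPK = 0.36·2.83·107.2669^(-0.64) ≈ 0.0511.
MPK < n+δ = 0.071, so the economy is dynamically inefficient (over-saving).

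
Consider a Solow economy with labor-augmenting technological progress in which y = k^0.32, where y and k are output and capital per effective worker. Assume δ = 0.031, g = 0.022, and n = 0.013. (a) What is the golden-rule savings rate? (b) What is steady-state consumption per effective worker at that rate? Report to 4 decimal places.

(a) s_gold = 0.3200; (b) c_gold ≈ 1.4294

The effective depreciation rate is n + g + δ = 0.013 + 0.022 + 0.031 = 0.066.
For Cobb-Douglas, s_gold equals capital's share: s_gold = 0.32.
Maximizing c = f(k) − (n+g+δ)·k gives f'(k) = n+g+δ, i.e. 0.32·k^(0.32−1) = 0.066, so k_gold = (0.32/0.066)^(1/0.68) ≈ 10.1916.
y_gold = 10.1916^0.32 ≈ 2.1020; c_gold = (1−0.32)·y_gold ≈ 1.4294.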